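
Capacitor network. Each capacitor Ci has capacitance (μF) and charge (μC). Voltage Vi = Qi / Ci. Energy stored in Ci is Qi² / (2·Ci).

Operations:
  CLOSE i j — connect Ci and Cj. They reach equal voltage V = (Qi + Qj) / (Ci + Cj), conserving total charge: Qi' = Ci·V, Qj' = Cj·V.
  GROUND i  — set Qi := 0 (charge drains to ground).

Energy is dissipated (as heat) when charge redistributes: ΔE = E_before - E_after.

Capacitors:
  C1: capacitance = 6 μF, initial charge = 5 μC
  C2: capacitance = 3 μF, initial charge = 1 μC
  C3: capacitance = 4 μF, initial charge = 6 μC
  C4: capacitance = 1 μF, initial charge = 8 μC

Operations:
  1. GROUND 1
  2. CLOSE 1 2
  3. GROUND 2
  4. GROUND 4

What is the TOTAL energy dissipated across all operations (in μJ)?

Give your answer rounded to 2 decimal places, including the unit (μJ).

Initial: C1(6μF, Q=5μC, V=0.83V), C2(3μF, Q=1μC, V=0.33V), C3(4μF, Q=6μC, V=1.50V), C4(1μF, Q=8μC, V=8.00V)
Op 1: GROUND 1: Q1=0; energy lost=2.083
Op 2: CLOSE 1-2: Q_total=1.00, C_total=9.00, V=0.11; Q1=0.67, Q2=0.33; dissipated=0.111
Op 3: GROUND 2: Q2=0; energy lost=0.019
Op 4: GROUND 4: Q4=0; energy lost=32.000
Total dissipated: 34.213 μJ

Answer: 34.21 μJ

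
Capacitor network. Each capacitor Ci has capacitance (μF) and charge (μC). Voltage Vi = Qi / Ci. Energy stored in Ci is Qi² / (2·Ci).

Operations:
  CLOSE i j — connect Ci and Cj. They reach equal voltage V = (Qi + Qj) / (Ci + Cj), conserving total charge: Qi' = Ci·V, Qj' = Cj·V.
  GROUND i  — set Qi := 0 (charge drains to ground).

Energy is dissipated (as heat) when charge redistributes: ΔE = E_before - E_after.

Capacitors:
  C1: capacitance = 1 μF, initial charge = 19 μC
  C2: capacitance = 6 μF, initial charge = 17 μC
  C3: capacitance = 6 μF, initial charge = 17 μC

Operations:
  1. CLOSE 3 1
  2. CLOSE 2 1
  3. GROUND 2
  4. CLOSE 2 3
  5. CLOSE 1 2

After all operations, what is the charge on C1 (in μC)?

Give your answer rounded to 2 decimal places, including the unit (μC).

Answer: 2.66 μC

Derivation:
Initial: C1(1μF, Q=19μC, V=19.00V), C2(6μF, Q=17μC, V=2.83V), C3(6μF, Q=17μC, V=2.83V)
Op 1: CLOSE 3-1: Q_total=36.00, C_total=7.00, V=5.14; Q3=30.86, Q1=5.14; dissipated=112.012
Op 2: CLOSE 2-1: Q_total=22.14, C_total=7.00, V=3.16; Q2=18.98, Q1=3.16; dissipated=2.286
Op 3: GROUND 2: Q2=0; energy lost=30.019
Op 4: CLOSE 2-3: Q_total=30.86, C_total=12.00, V=2.57; Q2=15.43, Q3=15.43; dissipated=39.673
Op 5: CLOSE 1-2: Q_total=18.59, C_total=7.00, V=2.66; Q1=2.66, Q2=15.94; dissipated=0.150
Final charges: Q1=2.66, Q2=15.94, Q3=15.43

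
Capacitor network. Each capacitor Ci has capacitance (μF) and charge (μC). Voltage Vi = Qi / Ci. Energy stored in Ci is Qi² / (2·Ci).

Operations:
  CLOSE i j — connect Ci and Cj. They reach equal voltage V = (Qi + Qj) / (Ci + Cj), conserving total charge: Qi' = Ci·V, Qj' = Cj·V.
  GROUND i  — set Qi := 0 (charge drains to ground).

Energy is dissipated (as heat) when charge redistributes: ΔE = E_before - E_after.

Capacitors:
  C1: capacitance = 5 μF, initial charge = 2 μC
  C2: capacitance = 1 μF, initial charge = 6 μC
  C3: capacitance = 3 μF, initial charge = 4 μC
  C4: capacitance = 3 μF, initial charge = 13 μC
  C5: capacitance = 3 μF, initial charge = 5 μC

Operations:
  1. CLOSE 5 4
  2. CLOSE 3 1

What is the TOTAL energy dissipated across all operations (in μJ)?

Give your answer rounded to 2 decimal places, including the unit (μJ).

Initial: C1(5μF, Q=2μC, V=0.40V), C2(1μF, Q=6μC, V=6.00V), C3(3μF, Q=4μC, V=1.33V), C4(3μF, Q=13μC, V=4.33V), C5(3μF, Q=5μC, V=1.67V)
Op 1: CLOSE 5-4: Q_total=18.00, C_total=6.00, V=3.00; Q5=9.00, Q4=9.00; dissipated=5.333
Op 2: CLOSE 3-1: Q_total=6.00, C_total=8.00, V=0.75; Q3=2.25, Q1=3.75; dissipated=0.817
Total dissipated: 6.150 μJ

Answer: 6.15 μJ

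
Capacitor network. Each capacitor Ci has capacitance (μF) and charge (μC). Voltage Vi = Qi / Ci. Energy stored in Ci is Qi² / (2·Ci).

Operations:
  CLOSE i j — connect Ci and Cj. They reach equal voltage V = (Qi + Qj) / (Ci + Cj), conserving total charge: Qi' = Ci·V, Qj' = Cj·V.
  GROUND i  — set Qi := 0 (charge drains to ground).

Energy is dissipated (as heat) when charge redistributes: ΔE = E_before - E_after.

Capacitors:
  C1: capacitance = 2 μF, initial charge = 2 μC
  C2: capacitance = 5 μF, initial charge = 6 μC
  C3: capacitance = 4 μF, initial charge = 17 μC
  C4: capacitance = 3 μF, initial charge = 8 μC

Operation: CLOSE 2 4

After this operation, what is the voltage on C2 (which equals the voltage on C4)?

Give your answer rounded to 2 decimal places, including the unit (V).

Initial: C1(2μF, Q=2μC, V=1.00V), C2(5μF, Q=6μC, V=1.20V), C3(4μF, Q=17μC, V=4.25V), C4(3μF, Q=8μC, V=2.67V)
Op 1: CLOSE 2-4: Q_total=14.00, C_total=8.00, V=1.75; Q2=8.75, Q4=5.25; dissipated=2.017

Answer: 1.75 V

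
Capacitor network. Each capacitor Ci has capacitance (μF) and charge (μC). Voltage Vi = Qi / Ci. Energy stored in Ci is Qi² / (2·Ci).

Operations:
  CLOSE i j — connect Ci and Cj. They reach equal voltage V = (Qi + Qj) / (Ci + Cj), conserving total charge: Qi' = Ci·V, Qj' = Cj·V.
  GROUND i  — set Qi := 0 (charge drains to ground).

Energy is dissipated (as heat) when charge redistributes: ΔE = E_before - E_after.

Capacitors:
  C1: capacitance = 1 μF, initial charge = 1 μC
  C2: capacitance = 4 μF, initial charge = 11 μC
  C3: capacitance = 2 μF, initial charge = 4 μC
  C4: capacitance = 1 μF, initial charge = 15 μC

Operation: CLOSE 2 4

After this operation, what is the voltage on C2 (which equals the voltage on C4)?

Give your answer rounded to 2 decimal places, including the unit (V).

Initial: C1(1μF, Q=1μC, V=1.00V), C2(4μF, Q=11μC, V=2.75V), C3(2μF, Q=4μC, V=2.00V), C4(1μF, Q=15μC, V=15.00V)
Op 1: CLOSE 2-4: Q_total=26.00, C_total=5.00, V=5.20; Q2=20.80, Q4=5.20; dissipated=60.025

Answer: 5.20 V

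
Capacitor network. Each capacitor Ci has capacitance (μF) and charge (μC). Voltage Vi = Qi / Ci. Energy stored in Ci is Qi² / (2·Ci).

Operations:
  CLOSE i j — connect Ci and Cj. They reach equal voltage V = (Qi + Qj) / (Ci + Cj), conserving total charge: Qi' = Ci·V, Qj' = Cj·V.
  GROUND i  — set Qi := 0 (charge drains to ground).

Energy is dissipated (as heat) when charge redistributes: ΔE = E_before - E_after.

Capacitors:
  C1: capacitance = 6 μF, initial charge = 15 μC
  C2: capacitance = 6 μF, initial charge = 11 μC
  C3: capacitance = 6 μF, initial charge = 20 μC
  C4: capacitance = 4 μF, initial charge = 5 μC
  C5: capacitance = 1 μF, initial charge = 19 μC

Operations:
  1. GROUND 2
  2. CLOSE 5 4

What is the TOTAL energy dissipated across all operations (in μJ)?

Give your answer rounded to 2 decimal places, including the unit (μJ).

Initial: C1(6μF, Q=15μC, V=2.50V), C2(6μF, Q=11μC, V=1.83V), C3(6μF, Q=20μC, V=3.33V), C4(4μF, Q=5μC, V=1.25V), C5(1μF, Q=19μC, V=19.00V)
Op 1: GROUND 2: Q2=0; energy lost=10.083
Op 2: CLOSE 5-4: Q_total=24.00, C_total=5.00, V=4.80; Q5=4.80, Q4=19.20; dissipated=126.025
Total dissipated: 136.108 μJ

Answer: 136.11 μJ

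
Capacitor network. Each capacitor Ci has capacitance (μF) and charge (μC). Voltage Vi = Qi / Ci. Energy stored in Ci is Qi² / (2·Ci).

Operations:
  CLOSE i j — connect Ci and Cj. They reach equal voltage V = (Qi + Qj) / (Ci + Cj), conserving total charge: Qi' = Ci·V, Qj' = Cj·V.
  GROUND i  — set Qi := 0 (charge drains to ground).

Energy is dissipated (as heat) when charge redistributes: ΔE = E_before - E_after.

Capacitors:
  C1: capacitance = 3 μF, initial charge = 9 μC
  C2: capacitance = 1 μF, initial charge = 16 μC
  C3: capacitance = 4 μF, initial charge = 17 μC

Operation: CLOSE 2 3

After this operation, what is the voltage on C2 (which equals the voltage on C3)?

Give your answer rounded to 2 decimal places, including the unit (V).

Initial: C1(3μF, Q=9μC, V=3.00V), C2(1μF, Q=16μC, V=16.00V), C3(4μF, Q=17μC, V=4.25V)
Op 1: CLOSE 2-3: Q_total=33.00, C_total=5.00, V=6.60; Q2=6.60, Q3=26.40; dissipated=55.225

Answer: 6.60 V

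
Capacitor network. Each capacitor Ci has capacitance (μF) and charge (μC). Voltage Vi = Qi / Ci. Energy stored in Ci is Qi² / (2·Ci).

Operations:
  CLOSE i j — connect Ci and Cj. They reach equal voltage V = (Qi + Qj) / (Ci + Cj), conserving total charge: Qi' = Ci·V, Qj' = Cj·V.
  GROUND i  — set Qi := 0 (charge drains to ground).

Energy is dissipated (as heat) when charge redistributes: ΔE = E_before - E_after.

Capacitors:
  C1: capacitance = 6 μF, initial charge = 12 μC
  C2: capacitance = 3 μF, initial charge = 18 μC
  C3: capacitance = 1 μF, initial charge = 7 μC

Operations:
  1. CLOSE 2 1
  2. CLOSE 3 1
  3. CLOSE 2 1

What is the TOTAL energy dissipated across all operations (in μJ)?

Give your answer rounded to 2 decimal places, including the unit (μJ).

Answer: 22.04 μJ

Derivation:
Initial: C1(6μF, Q=12μC, V=2.00V), C2(3μF, Q=18μC, V=6.00V), C3(1μF, Q=7μC, V=7.00V)
Op 1: CLOSE 2-1: Q_total=30.00, C_total=9.00, V=3.33; Q2=10.00, Q1=20.00; dissipated=16.000
Op 2: CLOSE 3-1: Q_total=27.00, C_total=7.00, V=3.86; Q3=3.86, Q1=23.14; dissipated=5.762
Op 3: CLOSE 2-1: Q_total=33.14, C_total=9.00, V=3.68; Q2=11.05, Q1=22.10; dissipated=0.274
Total dissipated: 22.036 μJ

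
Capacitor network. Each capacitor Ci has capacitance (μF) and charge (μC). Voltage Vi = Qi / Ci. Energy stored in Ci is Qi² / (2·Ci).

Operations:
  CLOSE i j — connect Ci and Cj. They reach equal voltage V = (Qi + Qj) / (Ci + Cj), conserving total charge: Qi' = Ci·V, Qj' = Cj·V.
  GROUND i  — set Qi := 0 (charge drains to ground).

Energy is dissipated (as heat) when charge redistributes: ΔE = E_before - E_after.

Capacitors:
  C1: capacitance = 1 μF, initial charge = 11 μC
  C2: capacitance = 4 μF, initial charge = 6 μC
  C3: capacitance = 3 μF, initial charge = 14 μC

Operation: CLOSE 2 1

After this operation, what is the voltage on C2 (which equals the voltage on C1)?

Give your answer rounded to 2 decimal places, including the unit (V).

Answer: 3.40 V

Derivation:
Initial: C1(1μF, Q=11μC, V=11.00V), C2(4μF, Q=6μC, V=1.50V), C3(3μF, Q=14μC, V=4.67V)
Op 1: CLOSE 2-1: Q_total=17.00, C_total=5.00, V=3.40; Q2=13.60, Q1=3.40; dissipated=36.100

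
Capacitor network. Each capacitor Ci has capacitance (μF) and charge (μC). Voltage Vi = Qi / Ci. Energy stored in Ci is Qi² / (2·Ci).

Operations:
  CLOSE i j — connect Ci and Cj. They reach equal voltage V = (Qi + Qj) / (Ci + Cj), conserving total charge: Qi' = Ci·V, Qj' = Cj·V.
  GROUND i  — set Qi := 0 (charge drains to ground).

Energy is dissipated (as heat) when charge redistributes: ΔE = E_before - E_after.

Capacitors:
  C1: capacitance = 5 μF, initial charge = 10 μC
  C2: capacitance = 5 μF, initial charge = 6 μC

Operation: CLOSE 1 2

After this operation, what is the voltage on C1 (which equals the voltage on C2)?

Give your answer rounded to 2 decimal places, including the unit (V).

Answer: 1.60 V

Derivation:
Initial: C1(5μF, Q=10μC, V=2.00V), C2(5μF, Q=6μC, V=1.20V)
Op 1: CLOSE 1-2: Q_total=16.00, C_total=10.00, V=1.60; Q1=8.00, Q2=8.00; dissipated=0.800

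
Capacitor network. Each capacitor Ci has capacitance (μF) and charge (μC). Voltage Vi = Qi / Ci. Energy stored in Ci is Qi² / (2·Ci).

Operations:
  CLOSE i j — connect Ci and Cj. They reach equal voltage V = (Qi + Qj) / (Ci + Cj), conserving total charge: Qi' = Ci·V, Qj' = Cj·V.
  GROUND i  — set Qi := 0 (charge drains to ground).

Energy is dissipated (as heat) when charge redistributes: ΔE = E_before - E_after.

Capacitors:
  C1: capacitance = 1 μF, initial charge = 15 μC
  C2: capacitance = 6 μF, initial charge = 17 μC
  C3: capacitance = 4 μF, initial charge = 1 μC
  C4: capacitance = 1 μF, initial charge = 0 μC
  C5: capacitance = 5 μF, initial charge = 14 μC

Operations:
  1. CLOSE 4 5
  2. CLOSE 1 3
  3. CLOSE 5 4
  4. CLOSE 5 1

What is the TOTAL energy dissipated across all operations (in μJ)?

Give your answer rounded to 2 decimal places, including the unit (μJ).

Answer: 90.60 μJ

Derivation:
Initial: C1(1μF, Q=15μC, V=15.00V), C2(6μF, Q=17μC, V=2.83V), C3(4μF, Q=1μC, V=0.25V), C4(1μF, Q=0μC, V=0.00V), C5(5μF, Q=14μC, V=2.80V)
Op 1: CLOSE 4-5: Q_total=14.00, C_total=6.00, V=2.33; Q4=2.33, Q5=11.67; dissipated=3.267
Op 2: CLOSE 1-3: Q_total=16.00, C_total=5.00, V=3.20; Q1=3.20, Q3=12.80; dissipated=87.025
Op 3: CLOSE 5-4: Q_total=14.00, C_total=6.00, V=2.33; Q5=11.67, Q4=2.33; dissipated=0.000
Op 4: CLOSE 5-1: Q_total=14.87, C_total=6.00, V=2.48; Q5=12.39, Q1=2.48; dissipated=0.313
Total dissipated: 90.605 μJ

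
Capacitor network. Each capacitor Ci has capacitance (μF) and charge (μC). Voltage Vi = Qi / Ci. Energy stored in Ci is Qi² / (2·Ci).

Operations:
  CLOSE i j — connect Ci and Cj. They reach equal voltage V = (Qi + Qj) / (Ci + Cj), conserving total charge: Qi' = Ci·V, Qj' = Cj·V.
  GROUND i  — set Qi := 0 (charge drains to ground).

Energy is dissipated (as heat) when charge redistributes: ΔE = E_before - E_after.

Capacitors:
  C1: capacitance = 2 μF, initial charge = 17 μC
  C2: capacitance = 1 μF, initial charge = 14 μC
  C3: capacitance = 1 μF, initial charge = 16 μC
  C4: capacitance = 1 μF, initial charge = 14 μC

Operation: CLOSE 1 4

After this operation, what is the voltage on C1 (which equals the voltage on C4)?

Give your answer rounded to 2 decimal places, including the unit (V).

Answer: 10.33 V

Derivation:
Initial: C1(2μF, Q=17μC, V=8.50V), C2(1μF, Q=14μC, V=14.00V), C3(1μF, Q=16μC, V=16.00V), C4(1μF, Q=14μC, V=14.00V)
Op 1: CLOSE 1-4: Q_total=31.00, C_total=3.00, V=10.33; Q1=20.67, Q4=10.33; dissipated=10.083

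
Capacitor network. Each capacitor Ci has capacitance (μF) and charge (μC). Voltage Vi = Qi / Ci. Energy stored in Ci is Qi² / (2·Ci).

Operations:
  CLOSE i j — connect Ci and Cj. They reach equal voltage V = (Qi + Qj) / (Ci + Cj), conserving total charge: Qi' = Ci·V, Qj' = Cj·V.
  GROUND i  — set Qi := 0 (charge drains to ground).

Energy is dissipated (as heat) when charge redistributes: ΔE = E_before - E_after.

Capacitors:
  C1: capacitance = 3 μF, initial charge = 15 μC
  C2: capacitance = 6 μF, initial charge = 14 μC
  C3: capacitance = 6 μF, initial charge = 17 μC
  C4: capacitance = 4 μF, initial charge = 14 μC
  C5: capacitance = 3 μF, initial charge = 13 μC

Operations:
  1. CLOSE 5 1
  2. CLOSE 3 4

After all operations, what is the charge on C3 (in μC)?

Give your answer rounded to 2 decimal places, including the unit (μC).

Initial: C1(3μF, Q=15μC, V=5.00V), C2(6μF, Q=14μC, V=2.33V), C3(6μF, Q=17μC, V=2.83V), C4(4μF, Q=14μC, V=3.50V), C5(3μF, Q=13μC, V=4.33V)
Op 1: CLOSE 5-1: Q_total=28.00, C_total=6.00, V=4.67; Q5=14.00, Q1=14.00; dissipated=0.333
Op 2: CLOSE 3-4: Q_total=31.00, C_total=10.00, V=3.10; Q3=18.60, Q4=12.40; dissipated=0.533
Final charges: Q1=14.00, Q2=14.00, Q3=18.60, Q4=12.40, Q5=14.00

Answer: 18.60 μC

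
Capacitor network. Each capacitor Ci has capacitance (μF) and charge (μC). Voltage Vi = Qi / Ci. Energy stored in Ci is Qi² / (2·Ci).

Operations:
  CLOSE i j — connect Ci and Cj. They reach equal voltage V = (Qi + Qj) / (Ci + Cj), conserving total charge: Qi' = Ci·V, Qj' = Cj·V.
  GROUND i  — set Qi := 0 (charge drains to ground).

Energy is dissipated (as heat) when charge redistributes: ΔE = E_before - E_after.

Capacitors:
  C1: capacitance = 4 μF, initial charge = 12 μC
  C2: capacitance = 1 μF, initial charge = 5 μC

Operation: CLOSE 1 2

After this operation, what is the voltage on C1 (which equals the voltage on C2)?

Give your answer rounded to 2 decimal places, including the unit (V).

Initial: C1(4μF, Q=12μC, V=3.00V), C2(1μF, Q=5μC, V=5.00V)
Op 1: CLOSE 1-2: Q_total=17.00, C_total=5.00, V=3.40; Q1=13.60, Q2=3.40; dissipated=1.600

Answer: 3.40 V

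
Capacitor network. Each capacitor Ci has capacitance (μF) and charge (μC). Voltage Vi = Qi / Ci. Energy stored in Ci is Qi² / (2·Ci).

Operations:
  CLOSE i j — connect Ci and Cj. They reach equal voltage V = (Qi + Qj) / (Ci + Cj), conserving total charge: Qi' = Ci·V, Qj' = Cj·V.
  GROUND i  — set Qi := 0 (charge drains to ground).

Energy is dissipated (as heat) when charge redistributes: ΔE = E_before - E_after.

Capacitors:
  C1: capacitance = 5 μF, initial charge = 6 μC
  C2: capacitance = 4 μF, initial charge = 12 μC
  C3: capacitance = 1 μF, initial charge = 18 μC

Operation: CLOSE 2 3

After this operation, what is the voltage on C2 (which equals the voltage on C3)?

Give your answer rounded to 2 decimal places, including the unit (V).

Initial: C1(5μF, Q=6μC, V=1.20V), C2(4μF, Q=12μC, V=3.00V), C3(1μF, Q=18μC, V=18.00V)
Op 1: CLOSE 2-3: Q_total=30.00, C_total=5.00, V=6.00; Q2=24.00, Q3=6.00; dissipated=90.000

Answer: 6.00 V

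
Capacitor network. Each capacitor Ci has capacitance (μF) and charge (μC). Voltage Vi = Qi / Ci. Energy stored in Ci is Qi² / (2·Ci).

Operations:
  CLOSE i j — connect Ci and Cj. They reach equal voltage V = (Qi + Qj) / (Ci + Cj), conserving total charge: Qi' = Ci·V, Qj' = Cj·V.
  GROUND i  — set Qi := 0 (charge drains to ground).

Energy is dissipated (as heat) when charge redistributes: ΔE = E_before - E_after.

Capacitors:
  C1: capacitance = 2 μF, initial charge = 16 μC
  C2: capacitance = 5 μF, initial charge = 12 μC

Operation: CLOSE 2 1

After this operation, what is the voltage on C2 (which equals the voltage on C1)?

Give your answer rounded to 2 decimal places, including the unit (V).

Answer: 4.00 V

Derivation:
Initial: C1(2μF, Q=16μC, V=8.00V), C2(5μF, Q=12μC, V=2.40V)
Op 1: CLOSE 2-1: Q_total=28.00, C_total=7.00, V=4.00; Q2=20.00, Q1=8.00; dissipated=22.400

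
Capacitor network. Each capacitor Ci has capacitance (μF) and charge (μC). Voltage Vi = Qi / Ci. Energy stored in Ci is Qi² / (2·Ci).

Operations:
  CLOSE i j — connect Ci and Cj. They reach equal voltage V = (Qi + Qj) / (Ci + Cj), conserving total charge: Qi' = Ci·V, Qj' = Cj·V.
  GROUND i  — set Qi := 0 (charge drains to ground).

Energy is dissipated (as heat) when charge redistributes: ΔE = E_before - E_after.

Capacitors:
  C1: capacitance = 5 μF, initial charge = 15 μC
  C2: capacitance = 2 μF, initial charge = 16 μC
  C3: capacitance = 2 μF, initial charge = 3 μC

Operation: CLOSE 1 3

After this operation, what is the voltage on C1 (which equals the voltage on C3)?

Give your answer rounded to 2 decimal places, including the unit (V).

Answer: 2.57 V

Derivation:
Initial: C1(5μF, Q=15μC, V=3.00V), C2(2μF, Q=16μC, V=8.00V), C3(2μF, Q=3μC, V=1.50V)
Op 1: CLOSE 1-3: Q_total=18.00, C_total=7.00, V=2.57; Q1=12.86, Q3=5.14; dissipated=1.607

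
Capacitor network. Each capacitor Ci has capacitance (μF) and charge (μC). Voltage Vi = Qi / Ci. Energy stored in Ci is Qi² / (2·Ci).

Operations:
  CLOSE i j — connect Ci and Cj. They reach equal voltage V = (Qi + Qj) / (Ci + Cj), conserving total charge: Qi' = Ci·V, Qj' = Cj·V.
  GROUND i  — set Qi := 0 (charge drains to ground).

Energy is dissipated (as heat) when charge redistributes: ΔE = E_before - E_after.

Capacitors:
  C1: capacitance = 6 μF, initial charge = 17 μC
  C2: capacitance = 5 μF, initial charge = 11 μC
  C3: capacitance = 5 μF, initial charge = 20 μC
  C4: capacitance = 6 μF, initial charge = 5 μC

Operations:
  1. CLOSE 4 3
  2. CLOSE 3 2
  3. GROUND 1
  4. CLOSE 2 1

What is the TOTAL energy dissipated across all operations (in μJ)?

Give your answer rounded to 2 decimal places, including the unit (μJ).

Initial: C1(6μF, Q=17μC, V=2.83V), C2(5μF, Q=11μC, V=2.20V), C3(5μF, Q=20μC, V=4.00V), C4(6μF, Q=5μC, V=0.83V)
Op 1: CLOSE 4-3: Q_total=25.00, C_total=11.00, V=2.27; Q4=13.64, Q3=11.36; dissipated=13.674
Op 2: CLOSE 3-2: Q_total=22.36, C_total=10.00, V=2.24; Q3=11.18, Q2=11.18; dissipated=0.007
Op 3: GROUND 1: Q1=0; energy lost=24.083
Op 4: CLOSE 2-1: Q_total=11.18, C_total=11.00, V=1.02; Q2=5.08, Q1=6.10; dissipated=6.820
Total dissipated: 44.584 μJ

Answer: 44.58 μJ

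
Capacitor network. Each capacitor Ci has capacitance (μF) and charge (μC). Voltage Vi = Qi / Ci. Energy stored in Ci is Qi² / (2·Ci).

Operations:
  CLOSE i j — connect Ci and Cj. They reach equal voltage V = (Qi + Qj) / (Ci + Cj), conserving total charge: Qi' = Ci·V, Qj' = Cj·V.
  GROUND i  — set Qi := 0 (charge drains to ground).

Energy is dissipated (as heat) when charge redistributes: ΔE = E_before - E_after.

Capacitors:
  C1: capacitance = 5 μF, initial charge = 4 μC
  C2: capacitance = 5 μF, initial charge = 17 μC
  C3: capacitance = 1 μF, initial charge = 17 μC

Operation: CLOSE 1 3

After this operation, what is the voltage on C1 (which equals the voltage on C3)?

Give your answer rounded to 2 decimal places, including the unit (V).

Initial: C1(5μF, Q=4μC, V=0.80V), C2(5μF, Q=17μC, V=3.40V), C3(1μF, Q=17μC, V=17.00V)
Op 1: CLOSE 1-3: Q_total=21.00, C_total=6.00, V=3.50; Q1=17.50, Q3=3.50; dissipated=109.350

Answer: 3.50 V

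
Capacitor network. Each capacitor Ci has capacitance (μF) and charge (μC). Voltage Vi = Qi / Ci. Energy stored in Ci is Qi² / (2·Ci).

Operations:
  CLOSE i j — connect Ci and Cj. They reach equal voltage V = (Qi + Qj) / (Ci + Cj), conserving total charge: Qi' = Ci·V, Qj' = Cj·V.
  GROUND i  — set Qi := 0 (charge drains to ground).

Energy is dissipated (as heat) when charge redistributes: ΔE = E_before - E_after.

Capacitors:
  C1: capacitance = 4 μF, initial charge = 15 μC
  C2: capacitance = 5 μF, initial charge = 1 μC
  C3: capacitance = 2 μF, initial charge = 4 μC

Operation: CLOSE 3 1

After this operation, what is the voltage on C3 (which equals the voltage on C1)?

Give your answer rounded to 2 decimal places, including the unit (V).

Answer: 3.17 V

Derivation:
Initial: C1(4μF, Q=15μC, V=3.75V), C2(5μF, Q=1μC, V=0.20V), C3(2μF, Q=4μC, V=2.00V)
Op 1: CLOSE 3-1: Q_total=19.00, C_total=6.00, V=3.17; Q3=6.33, Q1=12.67; dissipated=2.042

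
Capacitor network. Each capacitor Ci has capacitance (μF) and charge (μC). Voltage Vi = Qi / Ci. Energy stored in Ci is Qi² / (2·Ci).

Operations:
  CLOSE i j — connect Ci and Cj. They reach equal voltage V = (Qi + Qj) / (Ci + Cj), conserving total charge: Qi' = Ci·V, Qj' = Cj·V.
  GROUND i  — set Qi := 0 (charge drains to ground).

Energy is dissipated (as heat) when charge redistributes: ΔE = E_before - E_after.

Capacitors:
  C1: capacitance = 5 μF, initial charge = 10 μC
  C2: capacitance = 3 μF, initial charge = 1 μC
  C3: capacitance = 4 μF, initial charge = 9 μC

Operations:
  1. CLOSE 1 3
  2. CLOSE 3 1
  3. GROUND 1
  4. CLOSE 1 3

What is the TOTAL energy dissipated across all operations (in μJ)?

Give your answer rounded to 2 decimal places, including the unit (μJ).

Initial: C1(5μF, Q=10μC, V=2.00V), C2(3μF, Q=1μC, V=0.33V), C3(4μF, Q=9μC, V=2.25V)
Op 1: CLOSE 1-3: Q_total=19.00, C_total=9.00, V=2.11; Q1=10.56, Q3=8.44; dissipated=0.069
Op 2: CLOSE 3-1: Q_total=19.00, C_total=9.00, V=2.11; Q3=8.44, Q1=10.56; dissipated=0.000
Op 3: GROUND 1: Q1=0; energy lost=11.142
Op 4: CLOSE 1-3: Q_total=8.44, C_total=9.00, V=0.94; Q1=4.69, Q3=3.75; dissipated=4.952
Total dissipated: 16.163 μJ

Answer: 16.16 μJ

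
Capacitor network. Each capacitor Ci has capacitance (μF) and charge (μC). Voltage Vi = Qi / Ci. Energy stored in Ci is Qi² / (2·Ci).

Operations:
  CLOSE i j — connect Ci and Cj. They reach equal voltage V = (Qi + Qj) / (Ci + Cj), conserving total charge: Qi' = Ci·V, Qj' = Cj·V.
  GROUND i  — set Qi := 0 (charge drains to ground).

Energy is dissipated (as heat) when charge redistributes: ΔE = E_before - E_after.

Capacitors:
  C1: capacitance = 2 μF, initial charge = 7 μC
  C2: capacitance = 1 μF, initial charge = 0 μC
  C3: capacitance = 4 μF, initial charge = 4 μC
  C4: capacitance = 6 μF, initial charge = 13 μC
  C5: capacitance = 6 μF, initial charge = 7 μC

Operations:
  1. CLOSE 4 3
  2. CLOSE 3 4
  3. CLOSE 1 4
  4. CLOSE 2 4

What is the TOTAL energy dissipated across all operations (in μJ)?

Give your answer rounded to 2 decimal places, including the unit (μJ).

Answer: 6.04 μJ

Derivation:
Initial: C1(2μF, Q=7μC, V=3.50V), C2(1μF, Q=0μC, V=0.00V), C3(4μF, Q=4μC, V=1.00V), C4(6μF, Q=13μC, V=2.17V), C5(6μF, Q=7μC, V=1.17V)
Op 1: CLOSE 4-3: Q_total=17.00, C_total=10.00, V=1.70; Q4=10.20, Q3=6.80; dissipated=1.633
Op 2: CLOSE 3-4: Q_total=17.00, C_total=10.00, V=1.70; Q3=6.80, Q4=10.20; dissipated=0.000
Op 3: CLOSE 1-4: Q_total=17.20, C_total=8.00, V=2.15; Q1=4.30, Q4=12.90; dissipated=2.430
Op 4: CLOSE 2-4: Q_total=12.90, C_total=7.00, V=1.84; Q2=1.84, Q4=11.06; dissipated=1.981
Total dissipated: 6.044 μJ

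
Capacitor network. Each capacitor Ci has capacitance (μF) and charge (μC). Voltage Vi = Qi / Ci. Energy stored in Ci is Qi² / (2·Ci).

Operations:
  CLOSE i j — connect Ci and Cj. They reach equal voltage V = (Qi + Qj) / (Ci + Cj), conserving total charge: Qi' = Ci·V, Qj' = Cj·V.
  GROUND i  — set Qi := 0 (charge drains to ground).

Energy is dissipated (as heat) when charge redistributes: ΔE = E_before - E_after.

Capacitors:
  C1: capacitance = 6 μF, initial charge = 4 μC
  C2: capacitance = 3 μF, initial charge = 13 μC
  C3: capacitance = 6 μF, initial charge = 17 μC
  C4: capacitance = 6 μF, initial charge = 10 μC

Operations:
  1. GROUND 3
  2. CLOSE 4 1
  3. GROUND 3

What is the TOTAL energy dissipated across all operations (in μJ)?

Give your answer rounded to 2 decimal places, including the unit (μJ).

Answer: 25.58 μJ

Derivation:
Initial: C1(6μF, Q=4μC, V=0.67V), C2(3μF, Q=13μC, V=4.33V), C3(6μF, Q=17μC, V=2.83V), C4(6μF, Q=10μC, V=1.67V)
Op 1: GROUND 3: Q3=0; energy lost=24.083
Op 2: CLOSE 4-1: Q_total=14.00, C_total=12.00, V=1.17; Q4=7.00, Q1=7.00; dissipated=1.500
Op 3: GROUND 3: Q3=0; energy lost=0.000
Total dissipated: 25.583 μJ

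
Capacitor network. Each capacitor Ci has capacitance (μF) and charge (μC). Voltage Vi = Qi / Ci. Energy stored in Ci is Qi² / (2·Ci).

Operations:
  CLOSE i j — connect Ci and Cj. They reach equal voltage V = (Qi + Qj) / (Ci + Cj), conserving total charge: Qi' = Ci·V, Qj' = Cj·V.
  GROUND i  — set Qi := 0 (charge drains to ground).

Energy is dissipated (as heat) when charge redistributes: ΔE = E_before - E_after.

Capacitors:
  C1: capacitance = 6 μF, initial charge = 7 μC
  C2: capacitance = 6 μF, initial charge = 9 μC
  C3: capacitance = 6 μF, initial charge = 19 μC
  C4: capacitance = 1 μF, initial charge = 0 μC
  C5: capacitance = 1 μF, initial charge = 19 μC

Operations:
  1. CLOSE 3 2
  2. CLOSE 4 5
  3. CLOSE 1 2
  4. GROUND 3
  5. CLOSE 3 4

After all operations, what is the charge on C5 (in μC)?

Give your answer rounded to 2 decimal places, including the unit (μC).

Initial: C1(6μF, Q=7μC, V=1.17V), C2(6μF, Q=9μC, V=1.50V), C3(6μF, Q=19μC, V=3.17V), C4(1μF, Q=0μC, V=0.00V), C5(1μF, Q=19μC, V=19.00V)
Op 1: CLOSE 3-2: Q_total=28.00, C_total=12.00, V=2.33; Q3=14.00, Q2=14.00; dissipated=4.167
Op 2: CLOSE 4-5: Q_total=19.00, C_total=2.00, V=9.50; Q4=9.50, Q5=9.50; dissipated=90.250
Op 3: CLOSE 1-2: Q_total=21.00, C_total=12.00, V=1.75; Q1=10.50, Q2=10.50; dissipated=2.042
Op 4: GROUND 3: Q3=0; energy lost=16.333
Op 5: CLOSE 3-4: Q_total=9.50, C_total=7.00, V=1.36; Q3=8.14, Q4=1.36; dissipated=38.679
Final charges: Q1=10.50, Q2=10.50, Q3=8.14, Q4=1.36, Q5=9.50

Answer: 9.50 μC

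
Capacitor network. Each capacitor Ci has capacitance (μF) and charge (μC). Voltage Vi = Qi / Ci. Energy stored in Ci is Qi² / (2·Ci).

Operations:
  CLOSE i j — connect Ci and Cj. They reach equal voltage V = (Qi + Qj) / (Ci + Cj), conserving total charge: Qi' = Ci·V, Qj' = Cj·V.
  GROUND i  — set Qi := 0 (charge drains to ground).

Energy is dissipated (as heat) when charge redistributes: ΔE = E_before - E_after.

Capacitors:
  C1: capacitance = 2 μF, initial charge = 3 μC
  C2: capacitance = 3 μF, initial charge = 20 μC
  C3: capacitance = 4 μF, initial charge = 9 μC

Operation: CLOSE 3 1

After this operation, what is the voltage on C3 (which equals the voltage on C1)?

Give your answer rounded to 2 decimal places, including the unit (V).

Answer: 2.00 V

Derivation:
Initial: C1(2μF, Q=3μC, V=1.50V), C2(3μF, Q=20μC, V=6.67V), C3(4μF, Q=9μC, V=2.25V)
Op 1: CLOSE 3-1: Q_total=12.00, C_total=6.00, V=2.00; Q3=8.00, Q1=4.00; dissipated=0.375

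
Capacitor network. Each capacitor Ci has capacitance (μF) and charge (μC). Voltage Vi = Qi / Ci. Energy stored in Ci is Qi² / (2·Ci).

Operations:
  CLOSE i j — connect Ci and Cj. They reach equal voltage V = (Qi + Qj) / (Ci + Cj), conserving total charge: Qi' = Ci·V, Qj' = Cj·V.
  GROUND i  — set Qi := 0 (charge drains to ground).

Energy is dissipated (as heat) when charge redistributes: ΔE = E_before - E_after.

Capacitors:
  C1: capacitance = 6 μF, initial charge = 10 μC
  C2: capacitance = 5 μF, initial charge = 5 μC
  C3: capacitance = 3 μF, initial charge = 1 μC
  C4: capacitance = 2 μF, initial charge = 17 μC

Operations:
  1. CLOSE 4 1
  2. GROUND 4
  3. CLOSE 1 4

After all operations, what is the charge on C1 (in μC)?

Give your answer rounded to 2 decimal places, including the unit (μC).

Answer: 15.19 μC

Derivation:
Initial: C1(6μF, Q=10μC, V=1.67V), C2(5μF, Q=5μC, V=1.00V), C3(3μF, Q=1μC, V=0.33V), C4(2μF, Q=17μC, V=8.50V)
Op 1: CLOSE 4-1: Q_total=27.00, C_total=8.00, V=3.38; Q4=6.75, Q1=20.25; dissipated=35.021
Op 2: GROUND 4: Q4=0; energy lost=11.391
Op 3: CLOSE 1-4: Q_total=20.25, C_total=8.00, V=2.53; Q1=15.19, Q4=5.06; dissipated=8.543
Final charges: Q1=15.19, Q2=5.00, Q3=1.00, Q4=5.06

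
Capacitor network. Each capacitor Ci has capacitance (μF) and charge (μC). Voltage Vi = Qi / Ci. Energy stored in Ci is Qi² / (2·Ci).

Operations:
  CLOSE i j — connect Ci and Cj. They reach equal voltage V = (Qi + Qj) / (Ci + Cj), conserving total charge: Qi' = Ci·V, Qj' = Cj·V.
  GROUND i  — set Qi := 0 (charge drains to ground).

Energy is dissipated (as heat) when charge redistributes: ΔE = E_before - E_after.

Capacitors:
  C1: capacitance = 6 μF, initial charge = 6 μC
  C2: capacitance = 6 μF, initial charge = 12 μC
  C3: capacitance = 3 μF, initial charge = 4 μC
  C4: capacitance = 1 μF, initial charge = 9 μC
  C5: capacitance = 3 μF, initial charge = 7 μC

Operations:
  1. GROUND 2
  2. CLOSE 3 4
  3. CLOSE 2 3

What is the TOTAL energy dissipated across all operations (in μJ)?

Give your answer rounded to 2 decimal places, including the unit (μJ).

Answer: 44.60 μJ

Derivation:
Initial: C1(6μF, Q=6μC, V=1.00V), C2(6μF, Q=12μC, V=2.00V), C3(3μF, Q=4μC, V=1.33V), C4(1μF, Q=9μC, V=9.00V), C5(3μF, Q=7μC, V=2.33V)
Op 1: GROUND 2: Q2=0; energy lost=12.000
Op 2: CLOSE 3-4: Q_total=13.00, C_total=4.00, V=3.25; Q3=9.75, Q4=3.25; dissipated=22.042
Op 3: CLOSE 2-3: Q_total=9.75, C_total=9.00, V=1.08; Q2=6.50, Q3=3.25; dissipated=10.562
Total dissipated: 44.604 μJ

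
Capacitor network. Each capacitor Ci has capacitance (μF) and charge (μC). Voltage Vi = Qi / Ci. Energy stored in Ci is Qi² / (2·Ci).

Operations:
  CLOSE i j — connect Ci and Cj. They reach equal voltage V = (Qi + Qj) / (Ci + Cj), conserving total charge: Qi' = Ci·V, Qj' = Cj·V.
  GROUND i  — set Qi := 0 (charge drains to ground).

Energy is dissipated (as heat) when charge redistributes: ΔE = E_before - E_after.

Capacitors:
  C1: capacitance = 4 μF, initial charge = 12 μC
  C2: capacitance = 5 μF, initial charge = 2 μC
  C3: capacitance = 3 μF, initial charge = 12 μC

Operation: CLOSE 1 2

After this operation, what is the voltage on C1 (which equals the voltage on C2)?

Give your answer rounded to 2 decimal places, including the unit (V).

Answer: 1.56 V

Derivation:
Initial: C1(4μF, Q=12μC, V=3.00V), C2(5μF, Q=2μC, V=0.40V), C3(3μF, Q=12μC, V=4.00V)
Op 1: CLOSE 1-2: Q_total=14.00, C_total=9.00, V=1.56; Q1=6.22, Q2=7.78; dissipated=7.511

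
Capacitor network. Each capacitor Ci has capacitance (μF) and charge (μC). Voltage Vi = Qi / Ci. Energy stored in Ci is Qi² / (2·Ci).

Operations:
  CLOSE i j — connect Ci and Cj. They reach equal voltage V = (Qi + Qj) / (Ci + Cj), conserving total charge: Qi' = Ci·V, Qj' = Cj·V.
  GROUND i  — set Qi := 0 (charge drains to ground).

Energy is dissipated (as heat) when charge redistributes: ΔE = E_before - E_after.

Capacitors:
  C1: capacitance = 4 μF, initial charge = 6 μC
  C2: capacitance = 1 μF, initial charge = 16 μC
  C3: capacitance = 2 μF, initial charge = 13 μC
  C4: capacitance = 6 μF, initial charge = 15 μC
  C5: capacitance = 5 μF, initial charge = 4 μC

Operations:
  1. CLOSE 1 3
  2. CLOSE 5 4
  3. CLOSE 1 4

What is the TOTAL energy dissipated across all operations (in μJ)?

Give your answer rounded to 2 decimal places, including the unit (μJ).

Answer: 23.09 μJ

Derivation:
Initial: C1(4μF, Q=6μC, V=1.50V), C2(1μF, Q=16μC, V=16.00V), C3(2μF, Q=13μC, V=6.50V), C4(6μF, Q=15μC, V=2.50V), C5(5μF, Q=4μC, V=0.80V)
Op 1: CLOSE 1-3: Q_total=19.00, C_total=6.00, V=3.17; Q1=12.67, Q3=6.33; dissipated=16.667
Op 2: CLOSE 5-4: Q_total=19.00, C_total=11.00, V=1.73; Q5=8.64, Q4=10.36; dissipated=3.941
Op 3: CLOSE 1-4: Q_total=23.03, C_total=10.00, V=2.30; Q1=9.21, Q4=13.82; dissipated=2.486
Total dissipated: 23.094 μJ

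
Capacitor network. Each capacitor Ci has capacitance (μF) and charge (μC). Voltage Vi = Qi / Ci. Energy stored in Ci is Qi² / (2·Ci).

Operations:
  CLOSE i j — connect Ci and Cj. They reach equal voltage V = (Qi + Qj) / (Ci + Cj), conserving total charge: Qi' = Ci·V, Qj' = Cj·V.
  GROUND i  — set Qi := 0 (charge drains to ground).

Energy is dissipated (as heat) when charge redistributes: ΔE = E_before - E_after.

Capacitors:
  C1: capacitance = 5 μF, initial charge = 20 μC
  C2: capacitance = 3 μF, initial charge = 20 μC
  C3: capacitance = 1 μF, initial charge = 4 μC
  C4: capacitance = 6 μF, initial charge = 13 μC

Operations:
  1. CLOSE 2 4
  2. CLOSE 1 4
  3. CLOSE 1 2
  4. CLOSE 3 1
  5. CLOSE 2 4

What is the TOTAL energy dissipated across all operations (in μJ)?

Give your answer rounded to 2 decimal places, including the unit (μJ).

Initial: C1(5μF, Q=20μC, V=4.00V), C2(3μF, Q=20μC, V=6.67V), C3(1μF, Q=4μC, V=4.00V), C4(6μF, Q=13μC, V=2.17V)
Op 1: CLOSE 2-4: Q_total=33.00, C_total=9.00, V=3.67; Q2=11.00, Q4=22.00; dissipated=20.250
Op 2: CLOSE 1-4: Q_total=42.00, C_total=11.00, V=3.82; Q1=19.09, Q4=22.91; dissipated=0.152
Op 3: CLOSE 1-2: Q_total=30.09, C_total=8.00, V=3.76; Q1=18.81, Q2=11.28; dissipated=0.022
Op 4: CLOSE 3-1: Q_total=22.81, C_total=6.00, V=3.80; Q3=3.80, Q1=19.01; dissipated=0.024
Op 5: CLOSE 2-4: Q_total=34.19, C_total=9.00, V=3.80; Q2=11.40, Q4=22.80; dissipated=0.003
Total dissipated: 20.450 μJ

Answer: 20.45 μJ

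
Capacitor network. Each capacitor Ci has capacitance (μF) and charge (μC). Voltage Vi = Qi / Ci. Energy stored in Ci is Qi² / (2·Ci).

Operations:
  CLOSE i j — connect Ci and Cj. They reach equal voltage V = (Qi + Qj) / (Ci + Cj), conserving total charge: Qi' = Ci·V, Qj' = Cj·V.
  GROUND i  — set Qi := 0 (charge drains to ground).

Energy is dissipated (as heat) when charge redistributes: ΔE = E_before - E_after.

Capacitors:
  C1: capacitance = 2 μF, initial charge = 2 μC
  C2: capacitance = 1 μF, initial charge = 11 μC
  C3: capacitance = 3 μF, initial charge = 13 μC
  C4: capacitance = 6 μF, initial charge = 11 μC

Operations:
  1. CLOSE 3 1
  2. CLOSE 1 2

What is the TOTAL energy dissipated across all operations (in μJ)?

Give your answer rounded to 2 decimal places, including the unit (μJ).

Initial: C1(2μF, Q=2μC, V=1.00V), C2(1μF, Q=11μC, V=11.00V), C3(3μF, Q=13μC, V=4.33V), C4(6μF, Q=11μC, V=1.83V)
Op 1: CLOSE 3-1: Q_total=15.00, C_total=5.00, V=3.00; Q3=9.00, Q1=6.00; dissipated=6.667
Op 2: CLOSE 1-2: Q_total=17.00, C_total=3.00, V=5.67; Q1=11.33, Q2=5.67; dissipated=21.333
Total dissipated: 28.000 μJ

Answer: 28.00 μJ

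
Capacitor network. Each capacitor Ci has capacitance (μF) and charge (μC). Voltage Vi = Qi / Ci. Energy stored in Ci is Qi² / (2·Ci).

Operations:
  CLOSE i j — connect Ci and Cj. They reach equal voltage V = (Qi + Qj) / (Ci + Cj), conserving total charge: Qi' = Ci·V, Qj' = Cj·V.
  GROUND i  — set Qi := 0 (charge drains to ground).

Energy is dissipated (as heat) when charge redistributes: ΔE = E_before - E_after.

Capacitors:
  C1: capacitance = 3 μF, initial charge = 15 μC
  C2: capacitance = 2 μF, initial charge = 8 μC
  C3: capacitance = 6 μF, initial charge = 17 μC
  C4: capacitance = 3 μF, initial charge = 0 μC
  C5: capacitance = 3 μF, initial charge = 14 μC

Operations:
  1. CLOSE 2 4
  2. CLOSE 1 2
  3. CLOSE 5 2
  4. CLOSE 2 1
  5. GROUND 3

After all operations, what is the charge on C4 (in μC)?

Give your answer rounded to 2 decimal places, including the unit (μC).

Initial: C1(3μF, Q=15μC, V=5.00V), C2(2μF, Q=8μC, V=4.00V), C3(6μF, Q=17μC, V=2.83V), C4(3μF, Q=0μC, V=0.00V), C5(3μF, Q=14μC, V=4.67V)
Op 1: CLOSE 2-4: Q_total=8.00, C_total=5.00, V=1.60; Q2=3.20, Q4=4.80; dissipated=9.600
Op 2: CLOSE 1-2: Q_total=18.20, C_total=5.00, V=3.64; Q1=10.92, Q2=7.28; dissipated=6.936
Op 3: CLOSE 5-2: Q_total=21.28, C_total=5.00, V=4.26; Q5=12.77, Q2=8.51; dissipated=0.632
Op 4: CLOSE 2-1: Q_total=19.43, C_total=5.00, V=3.89; Q2=7.77, Q1=11.66; dissipated=0.228
Op 5: GROUND 3: Q3=0; energy lost=24.083
Final charges: Q1=11.66, Q2=7.77, Q3=0.00, Q4=4.80, Q5=12.77

Answer: 4.80 μC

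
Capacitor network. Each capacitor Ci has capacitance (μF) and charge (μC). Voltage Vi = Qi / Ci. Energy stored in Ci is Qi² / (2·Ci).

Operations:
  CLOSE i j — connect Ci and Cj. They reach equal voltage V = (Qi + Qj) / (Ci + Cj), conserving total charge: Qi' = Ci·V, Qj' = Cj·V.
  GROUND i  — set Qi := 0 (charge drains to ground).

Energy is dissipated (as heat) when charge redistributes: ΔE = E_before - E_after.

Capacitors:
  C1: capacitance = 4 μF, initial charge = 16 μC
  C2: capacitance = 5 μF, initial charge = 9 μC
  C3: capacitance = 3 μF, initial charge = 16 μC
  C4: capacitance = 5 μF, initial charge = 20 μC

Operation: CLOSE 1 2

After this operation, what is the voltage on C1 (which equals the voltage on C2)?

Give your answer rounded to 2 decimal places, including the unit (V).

Answer: 2.78 V

Derivation:
Initial: C1(4μF, Q=16μC, V=4.00V), C2(5μF, Q=9μC, V=1.80V), C3(3μF, Q=16μC, V=5.33V), C4(5μF, Q=20μC, V=4.00V)
Op 1: CLOSE 1-2: Q_total=25.00, C_total=9.00, V=2.78; Q1=11.11, Q2=13.89; dissipated=5.378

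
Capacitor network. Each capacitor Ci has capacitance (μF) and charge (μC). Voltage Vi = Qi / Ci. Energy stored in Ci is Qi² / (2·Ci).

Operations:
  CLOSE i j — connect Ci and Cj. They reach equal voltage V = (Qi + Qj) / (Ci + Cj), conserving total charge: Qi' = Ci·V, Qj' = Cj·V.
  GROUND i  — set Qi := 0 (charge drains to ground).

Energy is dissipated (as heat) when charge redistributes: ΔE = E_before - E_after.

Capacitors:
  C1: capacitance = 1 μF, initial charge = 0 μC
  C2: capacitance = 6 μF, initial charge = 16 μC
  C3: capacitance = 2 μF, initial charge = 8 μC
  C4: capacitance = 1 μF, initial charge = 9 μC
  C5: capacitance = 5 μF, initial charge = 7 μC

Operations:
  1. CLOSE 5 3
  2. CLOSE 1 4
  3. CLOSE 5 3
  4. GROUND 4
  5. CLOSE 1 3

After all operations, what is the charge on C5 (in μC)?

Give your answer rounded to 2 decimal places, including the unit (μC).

Initial: C1(1μF, Q=0μC, V=0.00V), C2(6μF, Q=16μC, V=2.67V), C3(2μF, Q=8μC, V=4.00V), C4(1μF, Q=9μC, V=9.00V), C5(5μF, Q=7μC, V=1.40V)
Op 1: CLOSE 5-3: Q_total=15.00, C_total=7.00, V=2.14; Q5=10.71, Q3=4.29; dissipated=4.829
Op 2: CLOSE 1-4: Q_total=9.00, C_total=2.00, V=4.50; Q1=4.50, Q4=4.50; dissipated=20.250
Op 3: CLOSE 5-3: Q_total=15.00, C_total=7.00, V=2.14; Q5=10.71, Q3=4.29; dissipated=0.000
Op 4: GROUND 4: Q4=0; energy lost=10.125
Op 5: CLOSE 1-3: Q_total=8.79, C_total=3.00, V=2.93; Q1=2.93, Q3=5.86; dissipated=1.852
Final charges: Q1=2.93, Q2=16.00, Q3=5.86, Q4=0.00, Q5=10.71

Answer: 10.71 μC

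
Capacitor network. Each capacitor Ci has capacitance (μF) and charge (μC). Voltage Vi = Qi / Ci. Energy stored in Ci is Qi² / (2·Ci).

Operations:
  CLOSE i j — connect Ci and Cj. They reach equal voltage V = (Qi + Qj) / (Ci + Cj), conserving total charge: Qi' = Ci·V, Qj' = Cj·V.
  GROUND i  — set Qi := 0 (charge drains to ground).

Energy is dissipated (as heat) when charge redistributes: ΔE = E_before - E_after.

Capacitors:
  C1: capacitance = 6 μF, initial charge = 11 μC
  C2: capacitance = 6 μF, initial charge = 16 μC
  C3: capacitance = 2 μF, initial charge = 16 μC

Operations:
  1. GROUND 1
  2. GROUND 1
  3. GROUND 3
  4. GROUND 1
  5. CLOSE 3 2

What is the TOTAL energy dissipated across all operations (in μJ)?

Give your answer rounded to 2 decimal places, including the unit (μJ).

Initial: C1(6μF, Q=11μC, V=1.83V), C2(6μF, Q=16μC, V=2.67V), C3(2μF, Q=16μC, V=8.00V)
Op 1: GROUND 1: Q1=0; energy lost=10.083
Op 2: GROUND 1: Q1=0; energy lost=0.000
Op 3: GROUND 3: Q3=0; energy lost=64.000
Op 4: GROUND 1: Q1=0; energy lost=0.000
Op 5: CLOSE 3-2: Q_total=16.00, C_total=8.00, V=2.00; Q3=4.00, Q2=12.00; dissipated=5.333
Total dissipated: 79.417 μJ

Answer: 79.42 μJ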